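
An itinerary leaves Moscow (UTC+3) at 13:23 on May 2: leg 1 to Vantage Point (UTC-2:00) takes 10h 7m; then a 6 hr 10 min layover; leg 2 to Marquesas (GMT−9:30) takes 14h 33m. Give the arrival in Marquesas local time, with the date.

07:43 on May 3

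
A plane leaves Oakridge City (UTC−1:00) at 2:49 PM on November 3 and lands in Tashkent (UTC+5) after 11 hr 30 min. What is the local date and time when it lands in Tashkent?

8:19 AM on November 4

Tashkent is 6:00 ahead of Oakridge City.
After 11 hours 30 minutes it is 2:19 AM (Nov 4) in Oakridge City.
Shift by the zone difference: 2:19 AM + 6:00 = 8:19 AM on Nov 4 in Tashkent.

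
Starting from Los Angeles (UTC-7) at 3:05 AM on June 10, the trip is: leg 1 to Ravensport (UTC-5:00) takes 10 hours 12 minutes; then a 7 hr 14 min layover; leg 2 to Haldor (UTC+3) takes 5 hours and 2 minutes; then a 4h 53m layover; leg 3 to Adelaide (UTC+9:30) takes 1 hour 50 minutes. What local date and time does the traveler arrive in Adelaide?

12:46 AM on June 12

Convert departure to UTC: 3:05 AM + 7:00 = 10:05 AM UTC on Jun 10.
Add 10 hours 12 minutes leg 1 → 8:17 PM UTC.
Add 7 hours and 14 minutes layover in Ravensport → 3:31 AM UTC (Jun 11).
Add 5 hours 2 minutes leg 2 → 8:33 AM UTC.
Add 4 hours 53 minutes layover in Haldor → 1:26 PM UTC.
Add 1 hour and 50 minutes leg 3 → 3:16 PM UTC.
Adelaide is UTC+9:30, so local arrival = 3:16 PM + 9:30 = 12:46 AM on Jun 12.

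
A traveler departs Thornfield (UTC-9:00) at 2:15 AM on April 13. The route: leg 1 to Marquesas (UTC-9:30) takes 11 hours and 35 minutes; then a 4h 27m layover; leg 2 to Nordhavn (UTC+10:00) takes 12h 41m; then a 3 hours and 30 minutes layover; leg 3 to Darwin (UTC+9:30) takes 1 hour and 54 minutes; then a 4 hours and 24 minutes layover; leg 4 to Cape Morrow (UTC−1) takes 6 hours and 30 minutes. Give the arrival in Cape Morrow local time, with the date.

7:16 AM on April 15

Convert departure to UTC: 2:15 AM + 9:00 = 11:15 AM UTC on Apr 13.
Add 11 hours and 35 minutes leg 1 → 10:50 PM UTC.
Add 4 hours 27 minutes layover in Marquesas → 3:17 AM UTC (Apr 14).
Add 12 hours and 41 minutes leg 2 → 3:58 PM UTC.
Add 3 hours and 30 minutes layover in Nordhavn → 7:28 PM UTC.
Add 1 hour 54 minutes leg 3 → 9:22 PM UTC.
Add 4 hours and 24 minutes layover in Darwin → 1:46 AM UTC (Apr 15).
Add 6 hours and 30 minutes leg 4 → 8:16 AM UTC.
Cape Morrow is UTC−1:00, so local arrival = 8:16 AM − 1:00 = 7:16 AM on Apr 15.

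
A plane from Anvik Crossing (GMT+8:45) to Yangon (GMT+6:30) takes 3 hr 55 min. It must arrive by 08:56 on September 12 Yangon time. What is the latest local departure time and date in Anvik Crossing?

07:16 on Sep 12

Target arrival in UTC: 08:56 − 6:30 = 02:26 on Sep 12.
Subtract 3 hours and 55 minutes → departure 22:31 UTC on Sep 11.
Anvik Crossing is UTC+8:45: 22:31 + 8:45 = 07:16 on Sep 12.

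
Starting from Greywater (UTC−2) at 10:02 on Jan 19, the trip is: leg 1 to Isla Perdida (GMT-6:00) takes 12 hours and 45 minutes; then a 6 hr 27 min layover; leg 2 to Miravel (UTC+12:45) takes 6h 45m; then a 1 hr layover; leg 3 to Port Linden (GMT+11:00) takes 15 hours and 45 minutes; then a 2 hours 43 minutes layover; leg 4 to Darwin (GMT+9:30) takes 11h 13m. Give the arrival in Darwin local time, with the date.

Convert departure to UTC: 10:02 + 2:00 = 12:02 UTC on Jan 19.
Add 12 hours 45 minutes leg 1 → 00:47 UTC (Jan 20).
Add 6 hours 27 minutes layover in Isla Perdida → 07:14 UTC.
Add 6 hours 45 minutes leg 2 → 13:59 UTC.
Add 1 hour layover in Miravel → 14:59 UTC.
Add 15 hours 45 minutes leg 3 → 06:44 UTC (Jan 21).
Add 2 hours and 43 minutes layover in Port Linden → 09:27 UTC.
Add 11 hours and 13 minutes leg 4 → 20:40 UTC.
Darwin is UTC+9:30, so local arrival = 20:40 + 9:30 = 06:10 on Jan 22.

06:10 on January 22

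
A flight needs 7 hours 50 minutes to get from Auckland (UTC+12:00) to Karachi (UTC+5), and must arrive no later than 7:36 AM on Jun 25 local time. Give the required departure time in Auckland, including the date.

6:46 AM on June 25

Target arrival in UTC: 7:36 AM − 5:00 = 2:36 AM on Jun 25.
Subtract 7 hours and 50 minutes → departure 6:46 PM UTC on Jun 24.
Auckland is UTC+12:00: 6:46 PM + 12:00 = 6:46 AM on Jun 25.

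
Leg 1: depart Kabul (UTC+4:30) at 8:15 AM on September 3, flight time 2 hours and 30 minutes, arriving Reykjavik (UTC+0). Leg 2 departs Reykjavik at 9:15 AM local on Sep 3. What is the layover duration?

Convert departure to UTC: 8:15 AM − 4:30 = 3:45 AM UTC on Sep 3.
Add 2 hours and 30 minutes flight time → 6:15 AM UTC.
Reykjavik is UTC+0, so local arrival is the same: 6:15 AM on Sep 3.
Layover = 9:15 AM − 6:15 AM = 3 hours.

3 hours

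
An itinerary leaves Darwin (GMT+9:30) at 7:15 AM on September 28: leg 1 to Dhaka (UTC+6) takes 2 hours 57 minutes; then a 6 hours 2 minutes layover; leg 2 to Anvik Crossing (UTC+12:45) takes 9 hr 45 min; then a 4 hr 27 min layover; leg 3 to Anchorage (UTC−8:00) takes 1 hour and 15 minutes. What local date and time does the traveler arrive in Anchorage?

2:11 PM on September 28

Convert departure to UTC: 7:15 AM − 9:30 = 9:45 PM UTC on Sep 27.
Add 2 hours 57 minutes leg 1 → 12:42 AM UTC (Sep 28).
Add 6 hours and 2 minutes layover in Dhaka → 6:44 AM UTC.
Add 9 hours and 45 minutes leg 2 → 4:29 PM UTC.
Add 4 hours 27 minutes layover in Anvik Crossing → 8:56 PM UTC.
Add 1 hour and 15 minutes leg 3 → 10:11 PM UTC.
Anchorage is UTC−8:00, so local arrival = 10:11 PM − 8:00 = 2:11 PM on Sep 28.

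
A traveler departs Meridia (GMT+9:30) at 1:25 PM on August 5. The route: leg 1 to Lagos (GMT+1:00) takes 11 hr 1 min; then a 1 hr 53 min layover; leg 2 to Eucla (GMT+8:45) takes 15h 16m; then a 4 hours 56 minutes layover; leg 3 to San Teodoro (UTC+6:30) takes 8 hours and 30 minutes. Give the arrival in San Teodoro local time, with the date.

Convert departure to UTC: 1:25 PM − 9:30 = 3:55 AM UTC on Aug 5.
Add 11 hours 1 minute leg 1 → 2:56 PM UTC.
Add 1 hour 53 minutes layover in Lagos → 4:49 PM UTC.
Add 15 hours and 16 minutes leg 2 → 8:05 AM UTC (Aug 6).
Add 4 hours 56 minutes layover in Eucla → 1:01 PM UTC.
Add 8 hours 30 minutes leg 3 → 9:31 PM UTC.
San Teodoro is UTC+6:30, so local arrival = 9:31 PM + 6:30 = 4:01 AM on Aug 7.

4:01 AM on Aug 7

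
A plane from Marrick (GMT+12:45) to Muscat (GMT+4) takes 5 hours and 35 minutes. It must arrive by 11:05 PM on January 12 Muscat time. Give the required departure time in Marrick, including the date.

Target arrival in UTC: 11:05 PM − 4:00 = 7:05 PM on Jan 12.
Subtract 5 hours and 35 minutes → departure 1:30 PM UTC on Jan 12.
Marrick is UTC+12:45: 1:30 PM + 12:45 = 2:15 AM on Jan 13.

2:15 AM on January 13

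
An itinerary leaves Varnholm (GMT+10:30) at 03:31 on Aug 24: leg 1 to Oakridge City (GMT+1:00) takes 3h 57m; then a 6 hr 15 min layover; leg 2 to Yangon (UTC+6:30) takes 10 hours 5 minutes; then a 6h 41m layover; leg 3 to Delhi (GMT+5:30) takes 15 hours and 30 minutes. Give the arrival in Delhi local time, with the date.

16:59 on Aug 25

Convert departure to UTC: 03:31 − 10:30 = 17:01 UTC on Aug 23.
Add 3 hours 57 minutes leg 1 → 20:58 UTC.
Add 6 hours 15 minutes layover in Oakridge City → 03:13 UTC (Aug 24).
Add 10 hours 5 minutes leg 2 → 13:18 UTC.
Add 6 hours and 41 minutes layover in Yangon → 19:59 UTC.
Add 15 hours and 30 minutes leg 3 → 11:29 UTC (Aug 25).
Delhi is UTC+5:30, so local arrival = 11:29 + 5:30 = 16:59 on Aug 25.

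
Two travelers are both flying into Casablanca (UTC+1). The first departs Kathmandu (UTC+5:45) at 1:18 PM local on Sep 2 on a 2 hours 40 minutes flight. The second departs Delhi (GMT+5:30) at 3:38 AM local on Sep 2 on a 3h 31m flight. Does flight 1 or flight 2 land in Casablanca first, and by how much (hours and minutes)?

the second, by 8 hours 34 minutes

Flight 1 in UTC: 1:18 PM − 5:45 = 7:33 AM on Sep 2.
+2 hours 40 minutes → arrive 10:13 AM UTC on Sep 2.
Flight 2 in UTC: 3:38 AM − 5:30 = 10:08 PM on Sep 1.
+3 hours and 31 minutes → arrive 1:39 AM UTC on Sep 2.
Flight 2 lands earlier by 8 hours 34 minutes.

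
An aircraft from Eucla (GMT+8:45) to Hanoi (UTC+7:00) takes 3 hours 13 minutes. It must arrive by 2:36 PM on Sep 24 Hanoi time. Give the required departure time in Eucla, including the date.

1:08 PM on September 24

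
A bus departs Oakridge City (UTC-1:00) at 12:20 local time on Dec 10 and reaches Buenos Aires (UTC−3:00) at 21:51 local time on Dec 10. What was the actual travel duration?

11 hours 31 minutes

Departure in UTC: 12:20 + 1:00 = 13:20 on Dec 10.
Arrival in UTC: 21:51 + 3:00 = 00:51 on Dec 11.
Elapsed = 00:51 − 13:20 (+1 day) = 11 hours 31 minutes.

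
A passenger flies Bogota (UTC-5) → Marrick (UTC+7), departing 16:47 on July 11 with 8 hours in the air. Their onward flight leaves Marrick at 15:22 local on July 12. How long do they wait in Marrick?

2 hours 35 minutes

Convert departure to UTC: 16:47 + 5:00 = 21:47 UTC on Jul 11.
Add 8 hours flight time → 05:47 UTC (Jul 12).
Marrick is UTC+7:00, so local arrival = 05:47 + 7:00 = 12:47 on Jul 12.
Layover = 15:22 − 12:47 = 2 hours 35 minutes.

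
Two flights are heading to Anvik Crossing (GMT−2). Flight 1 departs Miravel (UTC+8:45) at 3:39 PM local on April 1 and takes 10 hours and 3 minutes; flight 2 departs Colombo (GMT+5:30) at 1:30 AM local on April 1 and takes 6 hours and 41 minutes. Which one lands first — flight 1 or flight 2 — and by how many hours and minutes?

Flight 1 in UTC: 3:39 PM − 8:45 = 6:54 AM on Apr 1.
+10 hours 3 minutes → arrive 4:57 PM UTC on Apr 1.
Flight 2 in UTC: 1:30 AM − 5:30 = 8:00 PM on Mar 31.
+6 hours 41 minutes → arrive 2:41 AM UTC on Apr 1.
Flight 2 lands earlier by 14 hours 16 minutes.

the second, by 14 hours 16 minutes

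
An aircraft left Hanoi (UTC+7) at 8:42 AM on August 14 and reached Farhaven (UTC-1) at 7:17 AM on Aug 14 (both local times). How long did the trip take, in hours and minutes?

6 hours 35 minutes

Departure in UTC: 8:42 AM − 7:00 = 1:42 AM on Aug 14.
Arrival in UTC: 7:17 AM + 1:00 = 8:17 AM on Aug 14.
Elapsed = 8:17 AM − 1:42 AM = 6 hours 35 minutes.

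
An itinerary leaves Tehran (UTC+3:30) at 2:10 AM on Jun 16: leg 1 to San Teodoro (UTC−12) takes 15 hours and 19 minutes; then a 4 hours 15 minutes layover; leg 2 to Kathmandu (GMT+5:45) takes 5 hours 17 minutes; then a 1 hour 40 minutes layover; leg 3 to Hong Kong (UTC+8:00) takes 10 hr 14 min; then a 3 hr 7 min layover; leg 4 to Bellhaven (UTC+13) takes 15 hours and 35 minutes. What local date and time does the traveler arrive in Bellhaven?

7:07 PM on June 18

Convert departure to UTC: 2:10 AM − 3:30 = 10:40 PM UTC on Jun 15.
Add 15 hours 19 minutes leg 1 → 1:59 PM UTC (Jun 16).
Add 4 hours 15 minutes layover in San Teodoro → 6:14 PM UTC.
Add 5 hours and 17 minutes leg 2 → 11:31 PM UTC.
Add 1 hour 40 minutes layover in Kathmandu → 1:11 AM UTC (Jun 17).
Add 10 hours 14 minutes leg 3 → 11:25 AM UTC.
Add 3 hours 7 minutes layover in Hong Kong → 2:32 PM UTC.
Add 15 hours and 35 minutes leg 4 → 6:07 AM UTC (Jun 18).
Bellhaven is UTC+13:00, so local arrival = 6:07 AM + 13:00 = 7:07 PM on Jun 18.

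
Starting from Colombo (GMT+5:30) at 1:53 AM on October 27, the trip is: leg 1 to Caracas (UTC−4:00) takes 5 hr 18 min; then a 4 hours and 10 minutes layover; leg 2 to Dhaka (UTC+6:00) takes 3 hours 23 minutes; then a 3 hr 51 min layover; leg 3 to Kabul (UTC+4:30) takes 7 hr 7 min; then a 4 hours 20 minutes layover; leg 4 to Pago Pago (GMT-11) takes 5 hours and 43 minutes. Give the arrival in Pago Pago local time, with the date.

Convert departure to UTC: 1:53 AM − 5:30 = 8:23 PM UTC on Oct 26.
Add 5 hours 18 minutes leg 1 → 1:41 AM UTC (Oct 27).
Add 4 hours 10 minutes layover in Caracas → 5:51 AM UTC.
Add 3 hours 23 minutes leg 2 → 9:14 AM UTC.
Add 3 hours and 51 minutes layover in Dhaka → 1:05 PM UTC.
Add 7 hours and 7 minutes leg 3 → 8:12 PM UTC.
Add 4 hours 20 minutes layover in Kabul → 12:32 AM UTC (Oct 28).
Add 5 hours 43 minutes leg 4 → 6:15 AM UTC.
Pago Pago is UTC−11:00, so local arrival = 6:15 AM − 11:00 = 7:15 PM on Oct 27.

7:15 PM on October 27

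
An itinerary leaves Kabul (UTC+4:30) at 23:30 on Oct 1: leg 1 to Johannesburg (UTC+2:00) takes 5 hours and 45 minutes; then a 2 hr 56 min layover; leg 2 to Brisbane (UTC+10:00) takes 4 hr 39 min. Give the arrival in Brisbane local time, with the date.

Convert departure to UTC: 23:30 − 4:30 = 19:00 UTC on Oct 1.
Add 5 hours and 45 minutes leg 1 → 00:45 UTC (Oct 2).
Add 2 hours 56 minutes layover in Johannesburg → 03:41 UTC.
Add 4 hours 39 minutes leg 2 → 08:20 UTC.
Brisbane is UTC+10:00, so local arrival = 08:20 + 10:00 = 18:20 on Oct 2.

18:20 on October 2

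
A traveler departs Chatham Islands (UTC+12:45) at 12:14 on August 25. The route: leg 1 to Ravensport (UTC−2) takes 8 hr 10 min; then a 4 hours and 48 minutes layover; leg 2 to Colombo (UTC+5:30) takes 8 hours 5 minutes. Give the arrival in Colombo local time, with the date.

Convert departure to UTC: 12:14 − 12:45 = 23:29 UTC on Aug 24.
Add 8 hours and 10 minutes leg 1 → 07:39 UTC (Aug 25).
Add 4 hours 48 minutes layover in Ravensport → 12:27 UTC.
Add 8 hours 5 minutes leg 2 → 20:32 UTC.
Colombo is UTC+5:30, so local arrival = 20:32 + 5:30 = 02:02 on Aug 26.

02:02 on August 26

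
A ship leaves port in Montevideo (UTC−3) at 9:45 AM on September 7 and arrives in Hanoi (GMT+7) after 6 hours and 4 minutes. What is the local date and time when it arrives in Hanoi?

Convert departure to UTC: 9:45 AM + 3:00 = 12:45 PM UTC on Sep 7.
Add 6 hours 4 minutes travel time → 6:49 PM UTC.
Hanoi is UTC+7:00, so local arrival = 6:49 PM + 7:00 = 1:49 AM on Sep 8.

1:49 AM on Sep 8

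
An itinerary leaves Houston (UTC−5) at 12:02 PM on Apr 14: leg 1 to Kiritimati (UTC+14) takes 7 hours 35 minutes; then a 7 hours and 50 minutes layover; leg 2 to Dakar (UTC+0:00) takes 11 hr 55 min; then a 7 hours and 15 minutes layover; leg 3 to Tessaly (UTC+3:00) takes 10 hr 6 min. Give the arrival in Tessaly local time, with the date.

4:43 PM on April 16

Convert departure to UTC: 12:02 PM + 5:00 = 5:02 PM UTC on Apr 14.
Add 7 hours and 35 minutes leg 1 → 12:37 AM UTC (Apr 15).
Add 7 hours and 50 minutes layover in Kiritimati → 8:27 AM UTC.
Add 11 hours 55 minutes leg 2 → 8:22 PM UTC.
Add 7 hours 15 minutes layover in Dakar → 3:37 AM UTC (Apr 16).
Add 10 hours and 6 minutes leg 3 → 1:43 PM UTC.
Tessaly is UTC+3:00, so local arrival = 1:43 PM + 3:00 = 4:43 PM on Apr 16.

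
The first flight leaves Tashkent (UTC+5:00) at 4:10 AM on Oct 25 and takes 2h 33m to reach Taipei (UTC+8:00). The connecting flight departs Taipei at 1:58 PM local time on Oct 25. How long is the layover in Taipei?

Convert departure to UTC: 4:10 AM − 5:00 = 11:10 PM UTC on Oct 24.
Add 2 hours and 33 minutes flight time → 1:43 AM UTC (Oct 25).
Taipei is UTC+8:00, so local arrival = 1:43 AM + 8:00 = 9:43 AM on Oct 25.
Layover = 1:58 PM − 9:43 AM = 4 hours 15 minutes.

4 hours 15 minutes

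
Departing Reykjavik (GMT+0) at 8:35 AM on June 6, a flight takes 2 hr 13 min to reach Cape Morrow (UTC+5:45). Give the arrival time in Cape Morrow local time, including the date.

4:33 PM on Jun 6

Reykjavik is at UTC+0, so departure is already 8:35 AM UTC on Jun 6.
Add 2 hours 13 minutes travel time → 10:48 AM UTC.
Cape Morrow is UTC+5:45, so local arrival = 10:48 AM + 5:45 = 4:33 PM on Jun 6.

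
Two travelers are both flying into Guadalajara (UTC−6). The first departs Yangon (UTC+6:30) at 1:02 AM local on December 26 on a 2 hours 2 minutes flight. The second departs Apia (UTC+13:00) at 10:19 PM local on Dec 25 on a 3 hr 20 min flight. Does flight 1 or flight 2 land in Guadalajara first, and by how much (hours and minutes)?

Flight 1 in UTC: 1:02 AM − 6:30 = 6:32 PM on Dec 25.
+2 hours and 2 minutes → arrive 8:34 PM UTC on Dec 25.
Flight 2 in UTC: 10:19 PM − 13:00 = 9:19 AM on Dec 25.
+3 hours and 20 minutes → arrive 12:39 PM UTC on Dec 25.
Flight 2 lands earlier by 7 hours 55 minutes.

the second, by 7 hours 55 minutes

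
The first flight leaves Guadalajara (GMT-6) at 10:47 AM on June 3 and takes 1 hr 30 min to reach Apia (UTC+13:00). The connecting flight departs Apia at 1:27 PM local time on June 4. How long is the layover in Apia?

6 hours 10 minutes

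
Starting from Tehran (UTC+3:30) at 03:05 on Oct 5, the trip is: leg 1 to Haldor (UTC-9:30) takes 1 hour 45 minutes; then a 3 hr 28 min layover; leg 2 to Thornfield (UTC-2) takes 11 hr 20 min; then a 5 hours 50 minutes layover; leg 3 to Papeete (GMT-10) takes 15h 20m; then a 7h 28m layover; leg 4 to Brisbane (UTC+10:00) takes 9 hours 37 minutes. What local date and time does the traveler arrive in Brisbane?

16:23 on October 7

Convert departure to UTC: 03:05 − 3:30 = 23:35 UTC on Oct 4.
Add 1 hour and 45 minutes leg 1 → 01:20 UTC (Oct 5).
Add 3 hours and 28 minutes layover in Haldor → 04:48 UTC.
Add 11 hours and 20 minutes leg 2 → 16:08 UTC.
Add 5 hours and 50 minutes layover in Thornfield → 21:58 UTC.
Add 15 hours 20 minutes leg 3 → 13:18 UTC (Oct 6).
Add 7 hours 28 minutes layover in Papeete → 20:46 UTC.
Add 9 hours 37 minutes leg 4 → 06:23 UTC (Oct 7).
Brisbane is UTC+10:00, so local arrival = 06:23 + 10:00 = 16:23 on Oct 7.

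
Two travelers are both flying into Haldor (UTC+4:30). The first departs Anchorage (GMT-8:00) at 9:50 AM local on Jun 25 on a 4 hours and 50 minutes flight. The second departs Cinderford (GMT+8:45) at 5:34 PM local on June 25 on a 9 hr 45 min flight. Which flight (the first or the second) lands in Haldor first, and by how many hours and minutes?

the second, by 4 hours 6 minutes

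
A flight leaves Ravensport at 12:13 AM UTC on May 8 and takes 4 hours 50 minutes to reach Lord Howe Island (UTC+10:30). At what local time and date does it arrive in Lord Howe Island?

Departure is given in UTC: 12:13 AM on May 8.
Add 4 hours 50 minutes → 5:03 AM UTC.
Lord Howe Island is UTC+10:30: 5:03 AM + 10:30 = 3:33 PM on May 8.

3:33 PM on May 8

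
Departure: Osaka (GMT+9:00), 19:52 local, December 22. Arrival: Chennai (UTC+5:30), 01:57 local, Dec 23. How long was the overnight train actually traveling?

Departure in UTC: 19:52 − 9:00 = 10:52 on Dec 22.
Arrival in UTC: 01:57 − 5:30 = 20:27 on Dec 22.
Elapsed = 20:27 − 10:52 = 9 hours 35 minutes.

9 hours 35 minutes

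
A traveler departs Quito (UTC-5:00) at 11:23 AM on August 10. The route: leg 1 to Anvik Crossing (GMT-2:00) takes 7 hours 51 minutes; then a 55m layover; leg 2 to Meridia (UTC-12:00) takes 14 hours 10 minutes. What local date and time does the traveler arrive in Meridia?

Convert departure to UTC: 11:23 AM + 5:00 = 4:23 PM UTC on Aug 10.
Add 7 hours 51 minutes leg 1 → 12:14 AM UTC (Aug 11).
Add 55 minutes layover in Anvik Crossing → 1:09 AM UTC.
Add 14 hours and 10 minutes leg 2 → 3:19 PM UTC.
Meridia is UTC−12:00, so local arrival = 3:19 PM − 12:00 = 3:19 AM on Aug 11.

3:19 AM on August 11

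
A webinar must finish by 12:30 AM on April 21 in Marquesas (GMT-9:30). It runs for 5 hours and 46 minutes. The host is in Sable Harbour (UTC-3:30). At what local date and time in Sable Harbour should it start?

12:44 AM on April 21

Target end time in UTC: 12:30 AM + 9:30 = 10:00 AM on Apr 21.
Subtract 5 hours and 46 minutes → start 4:14 AM UTC on Apr 21.
Sable Harbour is UTC−3:30: 4:14 AM − 3:30 = 12:44 AM on Apr 21.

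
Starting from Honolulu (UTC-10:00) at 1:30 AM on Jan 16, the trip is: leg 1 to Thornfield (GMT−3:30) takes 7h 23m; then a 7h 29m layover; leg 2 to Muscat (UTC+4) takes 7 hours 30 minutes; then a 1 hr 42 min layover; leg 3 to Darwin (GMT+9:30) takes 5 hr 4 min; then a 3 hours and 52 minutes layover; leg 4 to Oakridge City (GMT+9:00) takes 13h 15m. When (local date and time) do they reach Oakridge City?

6:45 PM on January 18

Convert departure to UTC: 1:30 AM + 10:00 = 11:30 AM UTC on Jan 16.
Add 7 hours and 23 minutes leg 1 → 6:53 PM UTC.
Add 7 hours and 29 minutes layover in Thornfield → 2:22 AM UTC (Jan 17).
Add 7 hours and 30 minutes leg 2 → 9:52 AM UTC.
Add 1 hour and 42 minutes layover in Muscat → 11:34 AM UTC.
Add 5 hours 4 minutes leg 3 → 4:38 PM UTC.
Add 3 hours and 52 minutes layover in Darwin → 8:30 PM UTC.
Add 13 hours and 15 minutes leg 4 → 9:45 AM UTC (Jan 18).
Oakridge City is UTC+9:00, so local arrival = 9:45 AM + 9:00 = 6:45 PM on Jan 18.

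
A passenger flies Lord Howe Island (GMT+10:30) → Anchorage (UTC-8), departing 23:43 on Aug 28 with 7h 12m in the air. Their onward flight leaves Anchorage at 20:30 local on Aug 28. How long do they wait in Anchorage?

8 hours 5 minutes

Convert departure to UTC: 23:43 − 10:30 = 13:13 UTC on Aug 28.
Add 7 hours 12 minutes flight time → 20:25 UTC.
Anchorage is UTC−8:00, so local arrival = 20:25 − 8:00 = 12:25 on Aug 28.
Layover = 20:30 − 12:25 = 8 hours 5 minutes.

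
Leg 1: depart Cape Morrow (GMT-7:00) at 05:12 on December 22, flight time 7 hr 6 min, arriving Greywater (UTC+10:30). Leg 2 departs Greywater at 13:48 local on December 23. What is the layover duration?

8 hours

Convert departure to UTC: 05:12 + 7:00 = 12:12 UTC on Dec 22.
Add 7 hours and 6 minutes flight time → 19:18 UTC.
Greywater is UTC+10:30, so local arrival = 19:18 + 10:30 = 05:48 on Dec 23.
Layover = 13:48 − 05:48 = 8 hours.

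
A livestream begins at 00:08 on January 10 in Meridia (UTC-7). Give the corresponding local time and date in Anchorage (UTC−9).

Anchorage is 2:00 behind Meridia.
Shift by the zone difference: 00:08 − 2:00 = 22:08 on Jan 9 in Anchorage.

22:08 on Jan 9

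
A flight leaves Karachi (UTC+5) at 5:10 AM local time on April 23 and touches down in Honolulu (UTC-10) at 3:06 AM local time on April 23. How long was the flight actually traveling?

Departure in UTC: 5:10 AM − 5:00 = 12:10 AM on Apr 23.
Arrival in UTC: 3:06 AM + 10:00 = 1:06 PM on Apr 23.
Elapsed = 1:06 PM − 12:10 AM = 12 hours 56 minutes.

12 hours 56 minutes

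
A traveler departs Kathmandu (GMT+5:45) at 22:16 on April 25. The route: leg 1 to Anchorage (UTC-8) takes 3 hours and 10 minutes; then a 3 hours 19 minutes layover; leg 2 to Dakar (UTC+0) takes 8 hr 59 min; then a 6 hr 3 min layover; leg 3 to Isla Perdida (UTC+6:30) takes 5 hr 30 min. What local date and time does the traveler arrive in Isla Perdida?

Convert departure to UTC: 22:16 − 5:45 = 16:31 UTC on Apr 25.
Add 3 hours 10 minutes leg 1 → 19:41 UTC.
Add 3 hours and 19 minutes layover in Anchorage → 23:00 UTC.
Add 8 hours 59 minutes leg 2 → 07:59 UTC (Apr 26).
Add 6 hours 3 minutes layover in Dakar → 14:02 UTC.
Add 5 hours 30 minutes leg 3 → 19:32 UTC.
Isla Perdida is UTC+6:30, so local arrival = 19:32 + 6:30 = 02:02 on Apr 27.

02:02 on April 27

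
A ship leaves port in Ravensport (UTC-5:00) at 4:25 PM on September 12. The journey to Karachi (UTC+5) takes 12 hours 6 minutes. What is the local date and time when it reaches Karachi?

Convert departure to UTC: 4:25 PM + 5:00 = 9:25 PM UTC on Sep 12.
Add 12 hours and 6 minutes travel time → 9:31 AM UTC (Sep 13).
Karachi is UTC+5:00, so local arrival = 9:31 AM + 5:00 = 2:31 PM on Sep 13.

2:31 PM on September 13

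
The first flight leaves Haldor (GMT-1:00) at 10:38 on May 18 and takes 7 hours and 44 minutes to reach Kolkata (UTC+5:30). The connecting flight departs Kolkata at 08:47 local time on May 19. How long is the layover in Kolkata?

Convert departure to UTC: 10:38 + 1:00 = 11:38 UTC on May 18.
Add 7 hours 44 minutes flight time → 19:22 UTC.
Kolkata is UTC+5:30, so local arrival = 19:22 + 5:30 = 00:52 on May 19.
Layover = 08:47 − 00:52 = 7 hours 55 minutes.

7 hours 55 minutes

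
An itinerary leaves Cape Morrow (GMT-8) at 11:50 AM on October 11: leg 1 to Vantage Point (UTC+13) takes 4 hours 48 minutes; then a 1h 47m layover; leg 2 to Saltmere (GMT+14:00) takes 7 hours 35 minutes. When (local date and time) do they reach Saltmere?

Convert departure to UTC: 11:50 AM + 8:00 = 7:50 PM UTC on Oct 11.
Add 4 hours and 48 minutes leg 1 → 12:38 AM UTC (Oct 12).
Add 1 hour 47 minutes layover in Vantage Point → 2:25 AM UTC.
Add 7 hours and 35 minutes leg 2 → 10:00 AM UTC.
Saltmere is UTC+14:00, so local arrival = 10:00 AM + 14:00 = 12:00 AM on Oct 13.

12:00 AM on October 13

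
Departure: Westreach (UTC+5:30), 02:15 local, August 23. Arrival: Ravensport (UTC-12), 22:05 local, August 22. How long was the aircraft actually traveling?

Departure in UTC: 02:15 − 5:30 = 20:45 on Aug 22.
Arrival in UTC: 22:05 + 12:00 = 10:05 on Aug 23.
Elapsed = 10:05 − 20:45 (+1 day) = 13 hours 20 minutes.

13 hours 20 minutes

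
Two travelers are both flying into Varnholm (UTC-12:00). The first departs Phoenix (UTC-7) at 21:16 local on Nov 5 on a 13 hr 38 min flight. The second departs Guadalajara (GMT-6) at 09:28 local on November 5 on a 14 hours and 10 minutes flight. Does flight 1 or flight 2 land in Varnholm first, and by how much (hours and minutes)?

Flight 1 in UTC: 21:16 + 7:00 = 04:16 on Nov 6.
+13 hours 38 minutes → arrive 17:54 UTC on Nov 6.
Flight 2 in UTC: 09:28 + 6:00 = 15:28 on Nov 5.
+14 hours and 10 minutes → arrive 05:38 UTC on Nov 6.
Flight 2 lands earlier by 12 hours 16 minutes.

the second, by 12 hours 16 minutes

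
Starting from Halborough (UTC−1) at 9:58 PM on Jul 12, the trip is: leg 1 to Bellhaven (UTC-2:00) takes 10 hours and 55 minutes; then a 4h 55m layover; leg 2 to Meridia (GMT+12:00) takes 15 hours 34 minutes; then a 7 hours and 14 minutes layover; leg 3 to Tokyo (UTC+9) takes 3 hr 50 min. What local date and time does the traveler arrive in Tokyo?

2:26 AM on July 15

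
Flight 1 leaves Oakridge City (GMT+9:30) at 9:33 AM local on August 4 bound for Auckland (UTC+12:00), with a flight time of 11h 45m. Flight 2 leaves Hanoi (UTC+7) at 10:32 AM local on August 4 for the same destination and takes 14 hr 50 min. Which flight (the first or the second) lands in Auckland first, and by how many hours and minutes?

Flight 1 in UTC: 9:33 AM − 9:30 = 12:03 AM on Aug 4.
+11 hours 45 minutes → arrive 11:48 AM UTC on Aug 4.
Flight 2 in UTC: 10:32 AM − 7:00 = 3:32 AM on Aug 4.
+14 hours 50 minutes → arrive 6:22 PM UTC on Aug 4.
Flight 1 lands earlier by 6 hours 34 minutes.

the first, by 6 hours 34 minutes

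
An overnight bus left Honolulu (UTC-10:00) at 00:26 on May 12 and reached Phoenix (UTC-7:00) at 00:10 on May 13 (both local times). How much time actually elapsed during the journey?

Departure in UTC: 00:26 + 10:00 = 10:26 on May 12.
Arrival in UTC: 00:10 + 7:00 = 07:10 on May 13.
Elapsed = 07:10 − 10:26 (+1 day) = 20 hours 44 minutes.

20 hours 44 minutes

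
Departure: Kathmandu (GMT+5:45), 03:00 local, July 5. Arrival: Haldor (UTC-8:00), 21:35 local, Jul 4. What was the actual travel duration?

8 hours 20 minutes

Haldor is 13:45 behind Kathmandu.
Clock-face elapsed time (ignoring zones) is −5 hours 25 minutes.
Actual elapsed = −5 hours 25 minutes + 13:45 = 8 hours 20 minutes.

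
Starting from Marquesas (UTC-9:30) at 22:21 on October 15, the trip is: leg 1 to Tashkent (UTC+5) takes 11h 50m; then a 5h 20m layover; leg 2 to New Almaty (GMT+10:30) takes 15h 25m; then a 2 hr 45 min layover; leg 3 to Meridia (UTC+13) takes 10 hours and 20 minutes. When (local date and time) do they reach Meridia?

18:31 on Oct 18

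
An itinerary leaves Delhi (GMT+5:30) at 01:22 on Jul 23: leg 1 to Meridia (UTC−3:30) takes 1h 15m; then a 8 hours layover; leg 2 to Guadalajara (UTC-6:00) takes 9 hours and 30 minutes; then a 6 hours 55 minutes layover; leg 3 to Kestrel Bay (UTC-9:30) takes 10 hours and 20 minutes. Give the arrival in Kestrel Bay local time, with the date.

Convert departure to UTC: 01:22 − 5:30 = 19:52 UTC on Jul 22.
Add 1 hour 15 minutes leg 1 → 21:07 UTC.
Add 8 hours layover in Meridia → 05:07 UTC (Jul 23).
Add 9 hours 30 minutes leg 2 → 14:37 UTC.
Add 6 hours 55 minutes layover in Guadalajara → 21:32 UTC.
Add 10 hours and 20 minutes leg 3 → 07:52 UTC (Jul 24).
Kestrel Bay is UTC−9:30, so local arrival = 07:52 − 9:30 = 22:22 on Jul 23.

22:22 on Jul 23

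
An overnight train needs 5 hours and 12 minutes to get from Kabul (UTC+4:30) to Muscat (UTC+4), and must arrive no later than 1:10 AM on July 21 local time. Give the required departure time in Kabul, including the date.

8:28 PM on Jul 20

Target arrival in UTC: 1:10 AM − 4:00 = 9:10 PM on Jul 20.
Subtract 5 hours and 12 minutes → departure 3:58 PM UTC on Jul 20.
Kabul is UTC+4:30: 3:58 PM + 4:30 = 8:28 PM on Jul 20.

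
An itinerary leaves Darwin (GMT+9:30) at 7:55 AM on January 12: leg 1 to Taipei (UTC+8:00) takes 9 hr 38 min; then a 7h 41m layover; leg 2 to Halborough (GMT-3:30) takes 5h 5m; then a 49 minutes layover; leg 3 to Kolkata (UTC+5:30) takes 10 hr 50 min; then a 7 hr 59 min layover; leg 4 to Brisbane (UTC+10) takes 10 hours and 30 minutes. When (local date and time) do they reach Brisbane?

Convert departure to UTC: 7:55 AM − 9:30 = 10:25 PM UTC on Jan 11.
Add 9 hours and 38 minutes leg 1 → 8:03 AM UTC (Jan 12).
Add 7 hours 41 minutes layover in Taipei → 3:44 PM UTC.
Add 5 hours and 5 minutes leg 2 → 8:49 PM UTC.
Add 49 minutes layover in Halborough → 9:38 PM UTC.
Add 10 hours 50 minutes leg 3 → 8:28 AM UTC (Jan 13).
Add 7 hours 59 minutes layover in Kolkata → 4:27 PM UTC.
Add 10 hours and 30 minutes leg 4 → 2:57 AM UTC (Jan 14).
Brisbane is UTC+10:00, so local arrival = 2:57 AM + 10:00 = 12:57 PM on Jan 14.

12:57 PM on January 14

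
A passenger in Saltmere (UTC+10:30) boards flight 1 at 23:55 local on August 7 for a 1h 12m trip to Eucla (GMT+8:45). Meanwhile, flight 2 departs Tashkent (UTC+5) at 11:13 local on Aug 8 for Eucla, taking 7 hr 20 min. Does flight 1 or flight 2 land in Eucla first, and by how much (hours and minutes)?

the first, by 22 hours 56 minutes

Flight 1 in UTC: 23:55 − 10:30 = 13:25 on Aug 7.
+1 hour and 12 minutes → arrive 14:37 UTC on Aug 7.
Flight 2 in UTC: 11:13 − 5:00 = 06:13 on Aug 8.
+7 hours 20 minutes → arrive 13:33 UTC on Aug 8.
Flight 1 lands earlier by 22 hours 56 minutes.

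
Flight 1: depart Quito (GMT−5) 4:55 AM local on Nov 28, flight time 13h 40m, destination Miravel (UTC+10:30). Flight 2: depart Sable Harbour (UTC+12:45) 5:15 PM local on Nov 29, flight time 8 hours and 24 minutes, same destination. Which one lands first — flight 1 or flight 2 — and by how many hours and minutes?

Flight 1 in UTC: 4:55 AM + 5:00 = 9:55 AM on Nov 28.
+13 hours 40 minutes → arrive 11:35 PM UTC on Nov 28.
Flight 2 in UTC: 5:15 PM − 12:45 = 4:30 AM on Nov 29.
+8 hours and 24 minutes → arrive 12:54 PM UTC on Nov 29.
Flight 1 lands earlier by 13 hours 19 minutes.

the first, by 13 hours 19 minutes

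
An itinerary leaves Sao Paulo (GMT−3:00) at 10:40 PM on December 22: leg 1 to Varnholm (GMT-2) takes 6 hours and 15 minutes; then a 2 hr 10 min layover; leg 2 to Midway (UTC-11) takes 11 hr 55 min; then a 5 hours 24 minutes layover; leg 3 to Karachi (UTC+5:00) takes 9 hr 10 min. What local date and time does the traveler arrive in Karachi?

5:34 PM on December 24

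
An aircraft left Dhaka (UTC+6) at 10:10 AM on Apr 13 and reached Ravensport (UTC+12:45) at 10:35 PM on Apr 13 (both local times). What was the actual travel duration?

5 hours 40 minutes

Departure in UTC: 10:10 AM − 6:00 = 4:10 AM on Apr 13.
Arrival in UTC: 10:35 PM − 12:45 = 9:50 AM on Apr 13.
Elapsed = 9:50 AM − 4:10 AM = 5 hours 40 minutes.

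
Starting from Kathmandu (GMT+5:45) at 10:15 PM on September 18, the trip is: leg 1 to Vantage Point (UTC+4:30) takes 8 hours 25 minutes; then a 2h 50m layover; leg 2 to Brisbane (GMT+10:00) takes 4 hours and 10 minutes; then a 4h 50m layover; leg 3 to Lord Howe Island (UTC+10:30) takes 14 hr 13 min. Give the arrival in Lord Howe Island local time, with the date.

1:28 PM on September 20

Convert departure to UTC: 10:15 PM − 5:45 = 4:30 PM UTC on Sep 18.
Add 8 hours 25 minutes leg 1 → 12:55 AM UTC (Sep 19).
Add 2 hours and 50 minutes layover in Vantage Point → 3:45 AM UTC.
Add 4 hours and 10 minutes leg 2 → 7:55 AM UTC.
Add 4 hours and 50 minutes layover in Brisbane → 12:45 PM UTC.
Add 14 hours and 13 minutes leg 3 → 2:58 AM UTC (Sep 20).
Lord Howe Island is UTC+10:30, so local arrival = 2:58 AM + 10:30 = 1:28 PM on Sep 20.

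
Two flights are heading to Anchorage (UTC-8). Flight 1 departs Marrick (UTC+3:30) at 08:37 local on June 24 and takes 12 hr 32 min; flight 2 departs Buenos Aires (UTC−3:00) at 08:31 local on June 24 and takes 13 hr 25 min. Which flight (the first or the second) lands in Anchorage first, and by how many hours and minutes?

Flight 1 in UTC: 08:37 − 3:30 = 05:07 on Jun 24.
+12 hours and 32 minutes → arrive 17:39 UTC on Jun 24.
Flight 2 in UTC: 08:31 + 3:00 = 11:31 on Jun 24.
+13 hours and 25 minutes → arrive 00:56 UTC on Jun 25.
Flight 1 lands earlier by 7 hours 17 minutes.

the first, by 7 hours 17 minutes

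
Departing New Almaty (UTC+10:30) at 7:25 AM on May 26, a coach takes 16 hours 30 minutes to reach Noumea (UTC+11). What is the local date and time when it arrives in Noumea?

Noumea is 0:30 ahead of New Almaty.
After 16 hours and 30 minutes it is 11:55 PM in New Almaty.
Shift by the zone difference: 11:55 PM + 0:30 = 12:25 AM on May 27 in Noumea.

12:25 AM on May 27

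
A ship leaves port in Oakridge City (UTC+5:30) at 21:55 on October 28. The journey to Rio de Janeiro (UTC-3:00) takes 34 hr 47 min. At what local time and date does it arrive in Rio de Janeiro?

00:12 on Oct 30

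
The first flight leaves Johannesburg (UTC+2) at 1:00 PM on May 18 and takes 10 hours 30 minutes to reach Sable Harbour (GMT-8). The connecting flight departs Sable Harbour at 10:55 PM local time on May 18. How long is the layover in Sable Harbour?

Convert departure to UTC: 1:00 PM − 2:00 = 11:00 AM UTC on May 18.
Add 10 hours 30 minutes flight time → 9:30 PM UTC.
Sable Harbour is UTC−8:00, so local arrival = 9:30 PM − 8:00 = 1:30 PM on May 18.
Layover = 10:55 PM − 1:30 PM = 9 hours 25 minutes.

9 hours 25 minutes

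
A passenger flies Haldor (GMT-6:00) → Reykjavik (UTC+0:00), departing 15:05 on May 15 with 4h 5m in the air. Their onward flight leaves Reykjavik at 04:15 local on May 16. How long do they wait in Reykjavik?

3 hours 5 minutes

Convert departure to UTC: 15:05 + 6:00 = 21:05 UTC on May 15.
Add 4 hours and 5 minutes flight time → 01:10 UTC (May 16).
Reykjavik is UTC+0, so local arrival is the same: 01:10 on May 16.
Layover = 04:15 − 01:10 = 3 hours 5 minutes.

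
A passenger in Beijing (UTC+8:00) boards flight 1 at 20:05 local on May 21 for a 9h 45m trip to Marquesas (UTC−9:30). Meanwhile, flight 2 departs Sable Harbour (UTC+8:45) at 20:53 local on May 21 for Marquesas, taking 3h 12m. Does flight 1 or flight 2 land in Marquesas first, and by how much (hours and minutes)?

Flight 1 in UTC: 20:05 − 8:00 = 12:05 on May 21.
+9 hours and 45 minutes → arrive 21:50 UTC on May 21.
Flight 2 in UTC: 20:53 − 8:45 = 12:08 on May 21.
+3 hours 12 minutes → arrive 15:20 UTC on May 21.
Flight 2 lands earlier by 6 hours 30 minutes.

the second, by 6 hours 30 minutes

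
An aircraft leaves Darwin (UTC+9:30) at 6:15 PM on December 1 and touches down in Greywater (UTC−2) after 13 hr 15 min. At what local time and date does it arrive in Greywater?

8:00 PM on Dec 1

Greywater is 11:30 behind Darwin.
After 13 hours and 15 minutes it is 7:30 AM (Dec 2) in Darwin.
Shift by the zone difference: 7:30 AM − 11:30 = 8:00 PM on Dec 1 in Greywater.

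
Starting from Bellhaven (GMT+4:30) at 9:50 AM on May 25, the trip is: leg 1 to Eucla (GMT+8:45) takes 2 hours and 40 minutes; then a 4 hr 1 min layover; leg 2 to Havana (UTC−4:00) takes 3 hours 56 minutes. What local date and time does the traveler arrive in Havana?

Convert departure to UTC: 9:50 AM − 4:30 = 5:20 AM UTC on May 25.
Add 2 hours 40 minutes leg 1 → 8:00 AM UTC.
Add 4 hours 1 minute layover in Eucla → 12:01 PM UTC.
Add 3 hours and 56 minutes leg 2 → 3:57 PM UTC.
Havana is UTC−4:00, so local arrival = 3:57 PM − 4:00 = 11:57 AM on May 25.

11:57 AM on May 25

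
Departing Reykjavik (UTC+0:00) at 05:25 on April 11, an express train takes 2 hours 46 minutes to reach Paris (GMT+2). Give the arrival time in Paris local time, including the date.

Paris is 2:00 ahead of Reykjavik.
After 2 hours and 46 minutes it is 08:11 in Reykjavik.
Shift by the zone difference: 08:11 + 2:00 = 10:11 on Apr 11 in Paris.

10:11 on April 11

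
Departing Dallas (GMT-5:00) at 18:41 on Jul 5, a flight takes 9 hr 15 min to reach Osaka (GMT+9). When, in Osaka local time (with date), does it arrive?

17:56 on July 6

Osaka is 14:00 ahead of Dallas.
After 9 hours 15 minutes it is 03:56 (Jul 6) in Dallas.
Shift by the zone difference: 03:56 + 14:00 = 17:56 on Jul 6 in Osaka.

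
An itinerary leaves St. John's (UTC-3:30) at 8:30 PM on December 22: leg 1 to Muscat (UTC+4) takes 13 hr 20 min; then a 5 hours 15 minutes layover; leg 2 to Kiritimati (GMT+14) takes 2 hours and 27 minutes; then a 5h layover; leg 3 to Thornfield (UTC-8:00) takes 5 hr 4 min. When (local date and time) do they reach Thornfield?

Convert departure to UTC: 8:30 PM + 3:30 = 12:00 AM UTC on Dec 23.
Add 13 hours and 20 minutes leg 1 → 1:20 PM UTC.
Add 5 hours and 15 minutes layover in Muscat → 6:35 PM UTC.
Add 2 hours and 27 minutes leg 2 → 9:02 PM UTC.
Add 5 hours layover in Kiritimati → 2:02 AM UTC (Dec 24).
Add 5 hours 4 minutes leg 3 → 7:06 AM UTC.
Thornfield is UTC−8:00, so local arrival = 7:06 AM − 8:00 = 11:06 PM on Dec 23.

11:06 PM on Dec 23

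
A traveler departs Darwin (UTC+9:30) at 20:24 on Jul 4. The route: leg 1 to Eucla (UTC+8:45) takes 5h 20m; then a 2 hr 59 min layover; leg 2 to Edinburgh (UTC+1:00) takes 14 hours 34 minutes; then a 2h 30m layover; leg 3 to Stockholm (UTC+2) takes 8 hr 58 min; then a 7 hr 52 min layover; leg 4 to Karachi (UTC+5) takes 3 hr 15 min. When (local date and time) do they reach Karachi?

Convert departure to UTC: 20:24 − 9:30 = 10:54 UTC on Jul 4.
Add 5 hours 20 minutes leg 1 → 16:14 UTC.
Add 2 hours and 59 minutes layover in Eucla → 19:13 UTC.
Add 14 hours and 34 minutes leg 2 → 09:47 UTC (Jul 5).
Add 2 hours 30 minutes layover in Edinburgh → 12:17 UTC.
Add 8 hours 58 minutes leg 3 → 21:15 UTC.
Add 7 hours and 52 minutes layover in Stockholm → 05:07 UTC (Jul 6).
Add 3 hours 15 minutes leg 4 → 08:22 UTC.
Karachi is UTC+5:00, so local arrival = 08:22 + 5:00 = 13:22 on Jul 6.

13:22 on Jul 6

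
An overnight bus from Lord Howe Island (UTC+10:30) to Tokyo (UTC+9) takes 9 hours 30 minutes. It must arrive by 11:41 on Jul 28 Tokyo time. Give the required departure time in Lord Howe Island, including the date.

Target arrival in UTC: 11:41 − 9:00 = 02:41 on Jul 28.
Subtract 9 hours 30 minutes → departure 17:11 UTC on Jul 27.
Lord Howe Island is UTC+10:30: 17:11 + 10:30 = 03:41 on Jul 28.

03:41 on July 28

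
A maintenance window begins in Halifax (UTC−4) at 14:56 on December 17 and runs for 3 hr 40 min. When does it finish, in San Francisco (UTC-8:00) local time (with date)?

14:36 on December 17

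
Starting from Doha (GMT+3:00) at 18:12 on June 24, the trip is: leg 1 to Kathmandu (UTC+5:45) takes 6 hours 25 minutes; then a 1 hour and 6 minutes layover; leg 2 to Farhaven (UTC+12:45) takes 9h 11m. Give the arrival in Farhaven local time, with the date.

Convert departure to UTC: 18:12 − 3:00 = 15:12 UTC on Jun 24.
Add 6 hours 25 minutes leg 1 → 21:37 UTC.
Add 1 hour and 6 minutes layover in Kathmandu → 22:43 UTC.
Add 9 hours and 11 minutes leg 2 → 07:54 UTC (Jun 25).
Farhaven is UTC+12:45, so local arrival = 07:54 + 12:45 = 20:39 on Jun 25.

20:39 on June 25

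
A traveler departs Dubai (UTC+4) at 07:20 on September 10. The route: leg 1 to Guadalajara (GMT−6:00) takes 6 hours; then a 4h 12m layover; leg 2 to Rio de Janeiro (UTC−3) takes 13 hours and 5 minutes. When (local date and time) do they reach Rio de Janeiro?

Convert departure to UTC: 07:20 − 4:00 = 03:20 UTC on Sep 10.
Add 6 hours leg 1 → 09:20 UTC.
Add 4 hours and 12 minutes layover in Guadalajara → 13:32 UTC.
Add 13 hours 5 minutes leg 2 → 02:37 UTC (Sep 11).
Rio de Janeiro is UTC−3:00, so local arrival = 02:37 − 3:00 = 23:37 on Sep 10.

23:37 on September 10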